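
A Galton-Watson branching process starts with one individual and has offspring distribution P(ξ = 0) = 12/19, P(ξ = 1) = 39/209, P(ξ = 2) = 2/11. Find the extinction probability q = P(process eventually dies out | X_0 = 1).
q = 1

Mean offspring μ = 0·12/19 + 1·39/209 + 2·2/11 = 115/209 ≤ 1. For μ ≤ 1 with offspring not concentrated at 1, the Galton-Watson process goes extinct almost surely, so q = 1.
(Algebraic check: The pgf is f(s) = 12/19 + 39/209·s + 2/11·s². The extinction probability q is the smallest fixed point of f in [0, 1]. Setting s = f(s):
  2/11·s² + (39/209 − 1)·s + 12/19 = 0
  2/11·s² − (12/19 + 2/11)·s + 12/19 = 0
which factors as (s − 1)·(2/11·s − 12/19) = 0, giving roots s = 1 and s = (12/19)/(2/11) = 66/19. Since 66/19 ≥ 1, the smallest root in [0, 1] is s = 1.)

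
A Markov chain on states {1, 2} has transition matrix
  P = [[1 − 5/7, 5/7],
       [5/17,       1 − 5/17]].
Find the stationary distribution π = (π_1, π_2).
π_1 = 7/24, π_2 = 17/24

Solve πP = π with π_1 + π_2 = 1. From πP = π: π_1 · (1 − 5/7) + π_2 · 5/17 = π_1 ⇒ π_2 · 5/17 = π_1 · 5/7 ⇒ π_2/π_1 = (5/7)/(5/17) = 17/7. Together with π_1 + π_2 = 1:
  π_1 = (5/17)/(5/7 + 5/17) = (5/17)/(120/119) = 7/24,
  π_2 = (5/7)/(5/7 + 5/17) = (5/7)/(120/119) = 17/24.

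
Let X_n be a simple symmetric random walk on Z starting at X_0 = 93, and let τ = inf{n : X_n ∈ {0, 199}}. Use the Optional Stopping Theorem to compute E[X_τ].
E[X_τ] = 93

X_n is a martingale and τ is a bounded-mean stopping time (indeed τ is finite a.s. with bounded expectation since the walk is in a bounded region). By the OST, E[X_τ] = E[X_0] = 93. Equivalently: E[X_τ] = 199 · P(hit 199 first) + 0 · P(hit 0 first) = 199 · (93/199) = 93.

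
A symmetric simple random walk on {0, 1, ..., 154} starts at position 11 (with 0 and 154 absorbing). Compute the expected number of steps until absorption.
E[τ | X_0 = 11] = 1573

Let v_k = E[τ | X_0 = k]. Boundary: v_0 = v_154 = 0. Recurrence: v_k = 1 + (v_{k-1} + v_{k+1})/2 for 1 ≤ k ≤ 153. The particular solution to v_k − (v_{k-1} + v_{k+1})/2 = 1 is v_k = −k^2. Adding homogeneous solution A + B k and matching boundaries gives v_k = k (154 − k). Substituting k = 11: v_11 = 11 · 143 = 1573.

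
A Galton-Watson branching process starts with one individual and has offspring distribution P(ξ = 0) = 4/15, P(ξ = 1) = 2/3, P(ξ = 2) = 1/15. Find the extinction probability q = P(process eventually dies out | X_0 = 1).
q = 1

Mean offspring μ = 0·4/15 + 1·2/3 + 2·1/15 = 4/5 ≤ 1. For μ ≤ 1 with offspring not concentrated at 1, the Galton-Watson process goes extinct almost surely, so q = 1.
(Algebraic check: The pgf is f(s) = 4/15 + 2/3·s + 1/15·s². The extinction probability q is the smallest fixed point of f in [0, 1]. Setting s = f(s):
  1/15·s² + (2/3 − 1)·s + 4/15 = 0
  1/15·s² − (4/15 + 1/15)·s + 4/15 = 0
which factors as (s − 1)·(1/15·s − 4/15) = 0, giving roots s = 1 and s = (4/15)/(1/15) = 4. Since 4 ≥ 1, the smallest root in [0, 1] is s = 1.)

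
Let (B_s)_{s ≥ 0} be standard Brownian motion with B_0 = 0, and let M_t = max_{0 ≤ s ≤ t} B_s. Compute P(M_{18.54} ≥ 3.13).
P(M_{18.54} ≥ 3.13) = 2·P(B_{18.54} ≥ 3.13) = 2(1 − Φ(3.13/√18.54)) ≈ 0.4673

By the reflection principle for Brownian motion, P(M_t ≥ a) = 2 · P(B_t ≥ a) for a ≥ 0. Since B_t ~ N(0, t), P(B_t ≥ 3.13) = 1 − Φ(3.13/√t) = 1 − Φ(3.13/√18.54) = 1 − Φ(0.7269). So
  P(M_{18.54} ≥ 3.13) = 2(1 − Φ(0.7269)) ≈ 0.4673.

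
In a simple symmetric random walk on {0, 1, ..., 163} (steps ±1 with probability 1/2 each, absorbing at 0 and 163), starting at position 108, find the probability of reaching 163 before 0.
P(hit 163 before 0) = 108/163

Let u_k = P(hit 163 before 0 | start at k). Then u_0 = 0, u_163 = 1, and u_k = u_{k-1}/2 + u_{k+1}/2 for 1 ≤ k ≤ 162. This harmonic recurrence is solved by u_k = k/163, giving u_108 = 108/163.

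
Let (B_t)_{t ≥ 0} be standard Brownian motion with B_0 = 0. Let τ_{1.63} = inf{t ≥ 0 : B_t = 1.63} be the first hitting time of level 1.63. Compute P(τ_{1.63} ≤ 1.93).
P(τ_{1.63} ≤ 1.93) = 2(1 − Φ(1.63/√1.93)) = 2(1 − Φ(1.1733)) ≈ 0.2407

By the reflection principle for standard BM, P(τ_b ≤ t) = 2 · P(B_t ≥ b). Since B_t ~ N(0, t), P(B_t ≥ 1.63) = 1 − Φ(1.63/√t) = 1 − Φ(1.63/√1.93) = 1 − Φ(1.1733) ≈ 0.12034. Doubling: P(τ_{1.63} ≤ 1.93) ≈ 2 · 0.12034 = 0.24068 ≈ 0.2407.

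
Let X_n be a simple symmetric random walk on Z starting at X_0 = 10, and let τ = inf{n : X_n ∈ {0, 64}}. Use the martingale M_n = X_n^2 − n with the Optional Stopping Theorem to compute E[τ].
E[τ] = 540

M_n = X_n^2 − n is a martingale (since E[X_{n+1}^2 | F_n] = X_n^2 + 1). By OST (τ has finite mean in a bounded region), E[M_τ] = E[M_0] = X_0^2 − 0 = 10^2 = 100. Also E[M_τ] = E[X_τ^2] − E[τ]. The walk exits at 0 or 64, with P(hit 64 first) = 10/64, so E[X_τ^2] = 64^2 · 10/64 + 0 = 640. Thus E[τ] = E[X_τ^2] − E[M_τ] = 640 − 100 = 540 = 10(64 − 10) = 540.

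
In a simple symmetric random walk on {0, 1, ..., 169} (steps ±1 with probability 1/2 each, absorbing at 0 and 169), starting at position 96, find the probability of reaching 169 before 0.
P(hit 169 before 0) = 96/169

Let u_k = P(hit 169 before 0 | start at k). Then u_0 = 0, u_169 = 1, and u_k = u_{k-1}/2 + u_{k+1}/2 for 1 ≤ k ≤ 168. This harmonic recurrence is solved by u_k = k/169, giving u_96 = 96/169.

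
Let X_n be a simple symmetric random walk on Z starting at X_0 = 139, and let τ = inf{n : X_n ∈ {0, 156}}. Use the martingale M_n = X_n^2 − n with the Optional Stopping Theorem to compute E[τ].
E[τ] = 2363

M_n = X_n^2 − n is a martingale (since E[X_{n+1}^2 | F_n] = X_n^2 + 1). By OST (τ has finite mean in a bounded region), E[M_τ] = E[M_0] = X_0^2 − 0 = 139^2 = 19321. Also E[M_τ] = E[X_τ^2] − E[τ]. The walk exits at 0 or 156, with P(hit 156 first) = 139/156, so E[X_τ^2] = 156^2 · 139/156 + 0 = 21684. Thus E[τ] = E[X_τ^2] − E[M_τ] = 21684 − 19321 = 2363 = 139(156 − 139) = 2363.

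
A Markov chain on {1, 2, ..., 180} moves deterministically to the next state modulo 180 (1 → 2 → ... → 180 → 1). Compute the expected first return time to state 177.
E[T_177 | X_0 = 177] = 180

The chain cycles deterministically, so starting at state 177 it returns in exactly 180 steps. Equivalently, the stationary distribution is uniform π_j = 1/180 for every state j, so by Kac's formula E[T_177] = 1/π_177 = 180.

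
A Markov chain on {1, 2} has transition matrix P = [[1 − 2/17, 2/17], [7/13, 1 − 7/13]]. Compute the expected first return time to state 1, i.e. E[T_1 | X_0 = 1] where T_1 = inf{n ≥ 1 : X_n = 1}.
E[T_1 | X_0 = 1] = 1/π_1 = 145/119

For an irreducible recurrent Markov chain with stationary distribution π, E[T_i | X_0 = i] = 1/π_i (Kac's formula). Here π_1 = (7/13)/(2/17 + 7/13) = (7/13)/(145/221) = 119/145, so E[T_1 | X_0 = 1] = 1/π_1 = (2/17 + 7/13)/(7/13) = (145/221)/(7/13) = 145/119.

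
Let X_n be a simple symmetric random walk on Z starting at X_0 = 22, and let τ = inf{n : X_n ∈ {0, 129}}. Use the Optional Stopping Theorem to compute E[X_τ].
E[X_τ] = 22

X_n is a martingale and τ is a bounded-mean stopping time (indeed τ is finite a.s. with bounded expectation since the walk is in a bounded region). By the OST, E[X_τ] = E[X_0] = 22. Equivalently: E[X_τ] = 129 · P(hit 129 first) + 0 · P(hit 0 first) = 129 · (22/129) = 22.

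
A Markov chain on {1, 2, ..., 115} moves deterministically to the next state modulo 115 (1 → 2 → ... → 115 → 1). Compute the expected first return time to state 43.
E[T_43 | X_0 = 43] = 115

The chain cycles deterministically, so starting at state 43 it returns in exactly 115 steps. Equivalently, the stationary distribution is uniform π_j = 1/115 for every state j, so by Kac's formula E[T_43] = 1/π_43 = 115.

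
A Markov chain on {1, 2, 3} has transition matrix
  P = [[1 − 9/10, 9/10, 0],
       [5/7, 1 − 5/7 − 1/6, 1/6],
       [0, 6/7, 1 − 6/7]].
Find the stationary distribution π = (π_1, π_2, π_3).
π = (200/501, 84/167, 49/501)

This is a birth-death chain on three states, which satisfies detailed balance: π_1 · P_{12} = π_2 · P_{21} and π_2 · P_{23} = π_3 · P_{32}.
From π_1 · 9/10 = π_2 · 5/7: π_2/π_1 = (9/10)/(5/7) = 63/50.
From π_2 · 1/6 = π_3 · 6/7: π_3/π_2 = (1/6)/(6/7) = 7/36.
Take π_1 proportional to 1; then unnormalized π = (1, 63/50, 49/200). Normalize by dividing by the sum 501/200:
  π = (200/501, 84/167, 49/501).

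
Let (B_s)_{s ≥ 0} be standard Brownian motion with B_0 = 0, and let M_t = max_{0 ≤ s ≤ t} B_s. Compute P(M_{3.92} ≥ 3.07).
P(M_{3.92} ≥ 3.07) = 2·P(B_{3.92} ≥ 3.07) = 2(1 − Φ(3.07/√3.92)) ≈ 0.1210

By the reflection principle for Brownian motion, P(M_t ≥ a) = 2 · P(B_t ≥ a) for a ≥ 0. Since B_t ~ N(0, t), P(B_t ≥ 3.07) = 1 − Φ(3.07/√t) = 1 − Φ(3.07/√3.92) = 1 − Φ(1.5506). So
  P(M_{3.92} ≥ 3.07) = 2(1 − Φ(1.5506)) ≈ 0.1210.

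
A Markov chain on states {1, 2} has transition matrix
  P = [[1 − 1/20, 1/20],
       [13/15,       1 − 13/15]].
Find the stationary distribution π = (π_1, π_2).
π_1 = 52/55, π_2 = 3/55

Solve πP = π with π_1 + π_2 = 1. From πP = π: π_1 · (1 − 1/20) + π_2 · 13/15 = π_1 ⇒ π_2 · 13/15 = π_1 · 1/20 ⇒ π_2/π_1 = (1/20)/(13/15) = 3/52. Together with π_1 + π_2 = 1:
  π_1 = (13/15)/(1/20 + 13/15) = (13/15)/(11/12) = 52/55,
  π_2 = (1/20)/(1/20 + 13/15) = (1/20)/(11/12) = 3/55.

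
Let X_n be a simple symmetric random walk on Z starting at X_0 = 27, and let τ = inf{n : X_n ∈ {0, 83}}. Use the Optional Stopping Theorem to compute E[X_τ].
E[X_τ] = 27

X_n is a martingale and τ is a bounded-mean stopping time (indeed τ is finite a.s. with bounded expectation since the walk is in a bounded region). By the OST, E[X_τ] = E[X_0] = 27. Equivalently: E[X_τ] = 83 · P(hit 83 first) + 0 · P(hit 0 first) = 83 · (27/83) = 27.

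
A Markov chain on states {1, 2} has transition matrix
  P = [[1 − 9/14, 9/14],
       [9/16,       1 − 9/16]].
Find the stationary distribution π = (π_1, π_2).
π_1 = 7/15, π_2 = 8/15

Solve πP = π with π_1 + π_2 = 1. From πP = π: π_1 · (1 − 9/14) + π_2 · 9/16 = π_1 ⇒ π_2 · 9/16 = π_1 · 9/14 ⇒ π_2/π_1 = (9/14)/(9/16) = 8/7. Together with π_1 + π_2 = 1:
  π_1 = (9/16)/(9/14 + 9/16) = (9/16)/(135/112) = 7/15,
  π_2 = (9/14)/(9/14 + 9/16) = (9/14)/(135/112) = 8/15.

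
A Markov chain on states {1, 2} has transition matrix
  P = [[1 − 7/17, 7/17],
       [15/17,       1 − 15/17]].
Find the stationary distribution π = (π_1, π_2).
π_1 = 15/22, π_2 = 7/22

Solve πP = π with π_1 + π_2 = 1. From πP = π: π_1 · (1 − 7/17) + π_2 · 15/17 = π_1 ⇒ π_2 · 15/17 = π_1 · 7/17 ⇒ π_2/π_1 = (7/17)/(15/17) = 7/15. Together with π_1 + π_2 = 1:
  π_1 = (15/17)/(7/17 + 15/17) = (15/17)/(22/17) = 15/22,
  π_2 = (7/17)/(7/17 + 15/17) = (7/17)/(22/17) = 7/22.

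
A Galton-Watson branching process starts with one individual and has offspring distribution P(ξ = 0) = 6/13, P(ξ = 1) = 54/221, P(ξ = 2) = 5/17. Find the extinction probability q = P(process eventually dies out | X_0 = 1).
q = 1

Mean offspring μ = 0·6/13 + 1·54/221 + 2·5/17 = 184/221 ≤ 1. For μ ≤ 1 with offspring not concentrated at 1, the Galton-Watson process goes extinct almost surely, so q = 1.
(Algebraic check: The pgf is f(s) = 6/13 + 54/221·s + 5/17·s². The extinction probability q is the smallest fixed point of f in [0, 1]. Setting s = f(s):
  5/17·s² + (54/221 − 1)·s + 6/13 = 0
  5/17·s² − (6/13 + 5/17)·s + 6/13 = 0
which factors as (s − 1)·(5/17·s − 6/13) = 0, giving roots s = 1 and s = (6/13)/(5/17) = 102/65. Since 102/65 ≥ 1, the smallest root in [0, 1] is s = 1.)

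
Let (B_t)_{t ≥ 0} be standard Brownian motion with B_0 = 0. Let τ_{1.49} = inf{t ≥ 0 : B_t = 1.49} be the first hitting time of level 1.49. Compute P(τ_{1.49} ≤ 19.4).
P(τ_{1.49} ≤ 19.4) = 2(1 − Φ(1.49/√19.4)) = 2(1 − Φ(0.3383)) ≈ 0.7351

By the reflection principle for standard BM, P(τ_b ≤ t) = 2 · P(B_t ≥ b). Since B_t ~ N(0, t), P(B_t ≥ 1.49) = 1 − Φ(1.49/√t) = 1 − Φ(1.49/√19.4) = 1 − Φ(0.3383) ≈ 0.36757. Doubling: P(τ_{1.49} ≤ 19.4) ≈ 2 · 0.36757 = 0.73514 ≈ 0.7351.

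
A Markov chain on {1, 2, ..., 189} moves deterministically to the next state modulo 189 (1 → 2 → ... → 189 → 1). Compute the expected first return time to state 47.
E[T_47 | X_0 = 47] = 189

The chain cycles deterministically, so starting at state 47 it returns in exactly 189 steps. Equivalently, the stationary distribution is uniform π_j = 1/189 for every state j, so by Kac's formula E[T_47] = 1/π_47 = 189.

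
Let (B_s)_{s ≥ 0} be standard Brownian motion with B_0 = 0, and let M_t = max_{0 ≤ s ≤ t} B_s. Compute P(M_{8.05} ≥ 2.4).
P(M_{8.05} ≥ 2.4) = 2·P(B_{8.05} ≥ 2.4) = 2(1 − Φ(2.4/√8.05)) ≈ 0.3976

By the reflection principle for Brownian motion, P(M_t ≥ a) = 2 · P(B_t ≥ a) for a ≥ 0. Since B_t ~ N(0, t), P(B_t ≥ 2.4) = 1 − Φ(2.4/√t) = 1 − Φ(2.4/√8.05) = 1 − Φ(0.8459). So
  P(M_{8.05} ≥ 2.4) = 2(1 − Φ(0.8459)) ≈ 0.3976.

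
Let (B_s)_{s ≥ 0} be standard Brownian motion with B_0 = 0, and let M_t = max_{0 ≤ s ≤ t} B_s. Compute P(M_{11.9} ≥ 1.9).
P(M_{11.9} ≥ 1.9) = 2·P(B_{11.9} ≥ 1.9) = 2(1 − Φ(1.9/√11.9)) ≈ 0.5818

By the reflection principle for Brownian motion, P(M_t ≥ a) = 2 · P(B_t ≥ a) for a ≥ 0. Since B_t ~ N(0, t), P(B_t ≥ 1.9) = 1 − Φ(1.9/√t) = 1 − Φ(1.9/√11.9) = 1 − Φ(0.5508). So
  P(M_{11.9} ≥ 1.9) = 2(1 − Φ(0.5508)) ≈ 0.5818.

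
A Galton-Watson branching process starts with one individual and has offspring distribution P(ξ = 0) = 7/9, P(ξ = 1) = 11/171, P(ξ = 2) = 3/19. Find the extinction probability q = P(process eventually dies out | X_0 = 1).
q = 1

Mean offspring μ = 0·7/9 + 1·11/171 + 2·3/19 = 65/171 ≤ 1. For μ ≤ 1 with offspring not concentrated at 1, the Galton-Watson process goes extinct almost surely, so q = 1.
(Algebraic check: The pgf is f(s) = 7/9 + 11/171·s + 3/19·s². The extinction probability q is the smallest fixed point of f in [0, 1]. Setting s = f(s):
  3/19·s² + (11/171 − 1)·s + 7/9 = 0
  3/19·s² − (7/9 + 3/19)·s + 7/9 = 0
which factors as (s − 1)·(3/19·s − 7/9) = 0, giving roots s = 1 and s = (7/9)/(3/19) = 133/27. Since 133/27 ≥ 1, the smallest root in [0, 1] is s = 1.)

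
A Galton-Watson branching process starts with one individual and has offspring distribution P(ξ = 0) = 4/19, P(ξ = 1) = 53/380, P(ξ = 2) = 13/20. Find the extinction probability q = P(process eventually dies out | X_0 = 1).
q = 80/247

The pgf is f(s) = 4/19 + 53/380·s + 13/20·s². The extinction probability q is the smallest fixed point of f in [0, 1]. Setting s = f(s):
  13/20·s² + (53/380 − 1)·s + 4/19 = 0
  13/20·s² − (4/19 + 13/20)·s + 4/19 = 0
which factors as (s − 1)·(13/20·s − 4/19) = 0, giving roots s = 1 and s = (4/19)/(13/20) = 80/247.
Mean offspring μ = 53/380 + 2·13/20 = 547/380 > 1 (supercritical), so q < 1. The extinction probability is the smaller root: q = (4/19)/(13/20) = 80/247.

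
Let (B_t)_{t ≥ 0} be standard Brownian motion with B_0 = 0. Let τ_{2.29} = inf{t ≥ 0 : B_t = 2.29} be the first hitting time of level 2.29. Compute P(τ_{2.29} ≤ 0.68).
P(τ_{2.29} ≤ 0.68) = 2(1 − Φ(2.29/√0.68)) = 2(1 − Φ(2.7770)) ≈ 0.0055

By the reflection principle for standard BM, P(τ_b ≤ t) = 2 · P(B_t ≥ b). Since B_t ~ N(0, t), P(B_t ≥ 2.29) = 1 − Φ(2.29/√t) = 1 − Φ(2.29/√0.68) = 1 − Φ(2.7770) ≈ 0.00274. Doubling: P(τ_{2.29} ≤ 0.68) ≈ 2 · 0.00274 = 0.00548 ≈ 0.0055.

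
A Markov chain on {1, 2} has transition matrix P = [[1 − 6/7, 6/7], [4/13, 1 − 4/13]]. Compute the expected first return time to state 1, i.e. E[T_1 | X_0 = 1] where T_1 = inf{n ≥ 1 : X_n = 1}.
E[T_1 | X_0 = 1] = 1/π_1 = 53/14

For an irreducible recurrent Markov chain with stationary distribution π, E[T_i | X_0 = i] = 1/π_i (Kac's formula). Here π_1 = (4/13)/(6/7 + 4/13) = (4/13)/(106/91) = 14/53, so E[T_1 | X_0 = 1] = 1/π_1 = (6/7 + 4/13)/(4/13) = (106/91)/(4/13) = 53/14.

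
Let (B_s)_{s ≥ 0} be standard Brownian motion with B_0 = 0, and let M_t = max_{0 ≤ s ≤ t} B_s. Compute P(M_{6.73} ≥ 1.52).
P(M_{6.73} ≥ 1.52) = 2·P(B_{6.73} ≥ 1.52) = 2(1 − Φ(1.52/√6.73)) ≈ 0.5579

By the reflection principle for Brownian motion, P(M_t ≥ a) = 2 · P(B_t ≥ a) for a ≥ 0. Since B_t ~ N(0, t), P(B_t ≥ 1.52) = 1 − Φ(1.52/√t) = 1 − Φ(1.52/√6.73) = 1 − Φ(0.5859). So
  P(M_{6.73} ≥ 1.52) = 2(1 − Φ(0.5859)) ≈ 0.5579.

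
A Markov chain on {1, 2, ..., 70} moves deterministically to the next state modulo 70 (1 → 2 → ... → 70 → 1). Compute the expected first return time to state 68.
E[T_68 | X_0 = 68] = 70

The chain cycles deterministically, so starting at state 68 it returns in exactly 70 steps. Equivalently, the stationary distribution is uniform π_j = 1/70 for every state j, so by Kac's formula E[T_68] = 1/π_68 = 70.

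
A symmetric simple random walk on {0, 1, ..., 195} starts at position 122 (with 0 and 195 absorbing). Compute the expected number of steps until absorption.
E[τ | X_0 = 122] = 8906

Let v_k = E[τ | X_0 = k]. Boundary: v_0 = v_195 = 0. Recurrence: v_k = 1 + (v_{k-1} + v_{k+1})/2 for 1 ≤ k ≤ 194. The particular solution to v_k − (v_{k-1} + v_{k+1})/2 = 1 is v_k = −k^2. Adding homogeneous solution A + B k and matching boundaries gives v_k = k (195 − k). Substituting k = 122: v_122 = 122 · 73 = 8906.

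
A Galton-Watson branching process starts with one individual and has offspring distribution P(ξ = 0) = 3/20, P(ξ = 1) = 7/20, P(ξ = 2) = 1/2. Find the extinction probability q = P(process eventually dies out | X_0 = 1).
q = 3/10

The pgf is f(s) = 3/20 + 7/20·s + 1/2·s². The extinction probability q is the smallest fixed point of f in [0, 1]. Setting s = f(s):
  1/2·s² + (7/20 − 1)·s + 3/20 = 0
  1/2·s² − (3/20 + 1/2)·s + 3/20 = 0
which factors as (s − 1)·(1/2·s − 3/20) = 0, giving roots s = 1 and s = (3/20)/(1/2) = 3/10.
Mean offspring μ = 7/20 + 2·1/2 = 27/20 > 1 (supercritical), so q < 1. The extinction probability is the smaller root: q = (3/20)/(1/2) = 3/10.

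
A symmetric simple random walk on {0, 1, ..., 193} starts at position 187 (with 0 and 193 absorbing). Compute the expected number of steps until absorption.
E[τ | X_0 = 187] = 1122

Let v_k = E[τ | X_0 = k]. Boundary: v_0 = v_193 = 0. Recurrence: v_k = 1 + (v_{k-1} + v_{k+1})/2 for 1 ≤ k ≤ 192. The particular solution to v_k − (v_{k-1} + v_{k+1})/2 = 1 is v_k = −k^2. Adding homogeneous solution A + B k and matching boundaries gives v_k = k (193 − k). Substituting k = 187: v_187 = 187 · 6 = 1122.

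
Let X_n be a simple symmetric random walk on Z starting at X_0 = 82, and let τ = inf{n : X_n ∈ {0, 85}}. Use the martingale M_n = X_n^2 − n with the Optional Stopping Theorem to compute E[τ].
E[τ] = 246

M_n = X_n^2 − n is a martingale (since E[X_{n+1}^2 | F_n] = X_n^2 + 1). By OST (τ has finite mean in a bounded region), E[M_τ] = E[M_0] = X_0^2 − 0 = 82^2 = 6724. Also E[M_τ] = E[X_τ^2] − E[τ]. The walk exits at 0 or 85, with P(hit 85 first) = 82/85, so E[X_τ^2] = 85^2 · 82/85 + 0 = 6970. Thus E[τ] = E[X_τ^2] − E[M_τ] = 6970 − 6724 = 246 = 82(85 − 82) = 246.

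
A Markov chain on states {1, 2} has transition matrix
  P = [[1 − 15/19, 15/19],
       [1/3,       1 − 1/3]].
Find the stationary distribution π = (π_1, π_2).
π_1 = 19/64, π_2 = 45/64

Solve πP = π with π_1 + π_2 = 1. From πP = π: π_1 · (1 − 15/19) + π_2 · 1/3 = π_1 ⇒ π_2 · 1/3 = π_1 · 15/19 ⇒ π_2/π_1 = (15/19)/(1/3) = 45/19. Together with π_1 + π_2 = 1:
  π_1 = (1/3)/(15/19 + 1/3) = (1/3)/(64/57) = 19/64,
  π_2 = (15/19)/(15/19 + 1/3) = (15/19)/(64/57) = 45/64.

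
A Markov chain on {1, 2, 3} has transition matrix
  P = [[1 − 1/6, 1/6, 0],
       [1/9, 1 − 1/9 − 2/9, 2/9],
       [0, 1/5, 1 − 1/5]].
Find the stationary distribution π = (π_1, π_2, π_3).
π = (6/25, 9/25, 2/5)

This is a birth-death chain on three states, which satisfies detailed balance: π_1 · P_{12} = π_2 · P_{21} and π_2 · P_{23} = π_3 · P_{32}.
From π_1 · 1/6 = π_2 · 1/9: π_2/π_1 = (1/6)/(1/9) = 3/2.
From π_2 · 2/9 = π_3 · 1/5: π_3/π_2 = (2/9)/(1/5) = 10/9.
Take π_1 proportional to 1; then unnormalized π = (1, 3/2, 5/3). Normalize by dividing by the sum 25/6:
  π = (6/25, 9/25, 2/5).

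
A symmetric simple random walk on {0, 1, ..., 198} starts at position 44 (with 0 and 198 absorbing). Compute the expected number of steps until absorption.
E[τ | X_0 = 44] = 6776

Let v_k = E[τ | X_0 = k]. Boundary: v_0 = v_198 = 0. Recurrence: v_k = 1 + (v_{k-1} + v_{k+1})/2 for 1 ≤ k ≤ 197. The particular solution to v_k − (v_{k-1} + v_{k+1})/2 = 1 is v_k = −k^2. Adding homogeneous solution A + B k and matching boundaries gives v_k = k (198 − k). Substituting k = 44: v_44 = 44 · 154 = 6776.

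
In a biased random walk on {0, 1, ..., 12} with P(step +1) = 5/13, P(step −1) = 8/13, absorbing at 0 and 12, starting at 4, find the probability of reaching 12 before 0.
P(hit 12 before 0) = (1 − (8/5)^4) / (1 − (8/5)^12) = 390625/19727841

Let u_k denote P(reach 12 before 0 | start at k). Boundary: u_0 = 0, u_12 = 1. Recurrence: u_k = 5/13·u_{k+1} + 8/13·u_{k-1} for 1 ≤ k ≤ 11. Try u_k = A + B·r^k with r = q/p = (8/13)/(5/13) = 8/5. Substitution satisfies the recurrence; boundary conditions give:
  u_k = (1 − r^k) / (1 − r^N) = (1 − (8/5)^4) / (1 − (8/5)^12) = 390625/19727841.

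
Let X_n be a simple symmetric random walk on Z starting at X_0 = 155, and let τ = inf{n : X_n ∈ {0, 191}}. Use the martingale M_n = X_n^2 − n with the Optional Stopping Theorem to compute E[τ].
E[τ] = 5580

M_n = X_n^2 − n is a martingale (since E[X_{n+1}^2 | F_n] = X_n^2 + 1). By OST (τ has finite mean in a bounded region), E[M_τ] = E[M_0] = X_0^2 − 0 = 155^2 = 24025. Also E[M_τ] = E[X_τ^2] − E[τ]. The walk exits at 0 or 191, with P(hit 191 first) = 155/191, so E[X_τ^2] = 191^2 · 155/191 + 0 = 29605. Thus E[τ] = E[X_τ^2] − E[M_τ] = 29605 − 24025 = 5580 = 155(191 − 155) = 5580.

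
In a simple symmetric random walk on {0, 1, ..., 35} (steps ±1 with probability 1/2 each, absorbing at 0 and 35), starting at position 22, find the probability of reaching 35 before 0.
P(hit 35 before 0) = 22/35

Let u_k = P(hit 35 before 0 | start at k). Then u_0 = 0, u_35 = 1, and u_k = u_{k-1}/2 + u_{k+1}/2 for 1 ≤ k ≤ 34. This harmonic recurrence is solved by u_k = k/35, giving u_22 = 22/35.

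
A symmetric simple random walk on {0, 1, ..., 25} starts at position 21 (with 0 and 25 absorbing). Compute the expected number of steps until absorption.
E[τ | X_0 = 21] = 84

Let v_k = E[τ | X_0 = k]. Boundary: v_0 = v_25 = 0. Recurrence: v_k = 1 + (v_{k-1} + v_{k+1})/2 for 1 ≤ k ≤ 24. The particular solution to v_k − (v_{k-1} + v_{k+1})/2 = 1 is v_k = −k^2. Adding homogeneous solution A + B k and matching boundaries gives v_k = k (25 − k). Substituting k = 21: v_21 = 21 · 4 = 84.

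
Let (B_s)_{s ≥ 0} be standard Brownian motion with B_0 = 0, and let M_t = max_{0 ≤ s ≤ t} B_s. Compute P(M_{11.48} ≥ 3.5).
P(M_{11.48} ≥ 3.5) = 2·P(B_{11.48} ≥ 3.5) = 2(1 − Φ(3.5/√11.48)) ≈ 0.3016

By the reflection principle for Brownian motion, P(M_t ≥ a) = 2 · P(B_t ≥ a) for a ≥ 0. Since B_t ~ N(0, t), P(B_t ≥ 3.5) = 1 − Φ(3.5/√t) = 1 − Φ(3.5/√11.48) = 1 − Φ(1.0330). So
  P(M_{11.48} ≥ 3.5) = 2(1 − Φ(1.0330)) ≈ 0.3016.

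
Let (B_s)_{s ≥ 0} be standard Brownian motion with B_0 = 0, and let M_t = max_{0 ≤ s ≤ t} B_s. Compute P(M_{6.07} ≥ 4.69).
P(M_{6.07} ≥ 4.69) = 2·P(B_{6.07} ≥ 4.69) = 2(1 − Φ(4.69/√6.07)) ≈ 0.0570

By the reflection principle for Brownian motion, P(M_t ≥ a) = 2 · P(B_t ≥ a) for a ≥ 0. Since B_t ~ N(0, t), P(B_t ≥ 4.69) = 1 − Φ(4.69/√t) = 1 − Φ(4.69/√6.07) = 1 − Φ(1.9036). So
  P(M_{6.07} ≥ 4.69) = 2(1 − Φ(1.9036)) ≈ 0.0570.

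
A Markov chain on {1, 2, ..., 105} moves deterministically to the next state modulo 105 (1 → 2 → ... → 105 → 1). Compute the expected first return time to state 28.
E[T_28 | X_0 = 28] = 105

The chain cycles deterministically, so starting at state 28 it returns in exactly 105 steps. Equivalently, the stationary distribution is uniform π_j = 1/105 for every state j, so by Kac's formula E[T_28] = 1/π_28 = 105.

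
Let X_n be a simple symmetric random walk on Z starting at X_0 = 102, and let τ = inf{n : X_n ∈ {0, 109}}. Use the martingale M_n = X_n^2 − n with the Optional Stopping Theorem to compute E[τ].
E[τ] = 714

M_n = X_n^2 − n is a martingale (since E[X_{n+1}^2 | F_n] = X_n^2 + 1). By OST (τ has finite mean in a bounded region), E[M_τ] = E[M_0] = X_0^2 − 0 = 102^2 = 10404. Also E[M_τ] = E[X_τ^2] − E[τ]. The walk exits at 0 or 109, with P(hit 109 first) = 102/109, so E[X_τ^2] = 109^2 · 102/109 + 0 = 11118. Thus E[τ] = E[X_τ^2] − E[M_τ] = 11118 − 10404 = 714 = 102(109 − 102) = 714.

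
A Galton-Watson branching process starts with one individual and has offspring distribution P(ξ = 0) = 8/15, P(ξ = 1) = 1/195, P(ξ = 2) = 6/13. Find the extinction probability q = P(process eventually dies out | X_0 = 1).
q = 1

Mean offspring μ = 0·8/15 + 1·1/195 + 2·6/13 = 181/195 ≤ 1. For μ ≤ 1 with offspring not concentrated at 1, the Galton-Watson process goes extinct almost surely, so q = 1.
(Algebraic check: The pgf is f(s) = 8/15 + 1/195·s + 6/13·s². The extinction probability q is the smallest fixed point of f in [0, 1]. Setting s = f(s):
  6/13·s² + (1/195 − 1)·s + 8/15 = 0
  6/13·s² − (8/15 + 6/13)·s + 8/15 = 0
which factors as (s − 1)·(6/13·s − 8/15) = 0, giving roots s = 1 and s = (8/15)/(6/13) = 52/45. Since 52/45 ≥ 1, the smallest root in [0, 1] is s = 1.)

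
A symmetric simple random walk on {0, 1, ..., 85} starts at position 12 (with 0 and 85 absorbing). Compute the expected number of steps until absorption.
E[τ | X_0 = 12] = 876

Let v_k = E[τ | X_0 = k]. Boundary: v_0 = v_85 = 0. Recurrence: v_k = 1 + (v_{k-1} + v_{k+1})/2 for 1 ≤ k ≤ 84. The particular solution to v_k − (v_{k-1} + v_{k+1})/2 = 1 is v_k = −k^2. Adding homogeneous solution A + B k and matching boundaries gives v_k = k (85 − k). Substituting k = 12: v_12 = 12 · 73 = 876.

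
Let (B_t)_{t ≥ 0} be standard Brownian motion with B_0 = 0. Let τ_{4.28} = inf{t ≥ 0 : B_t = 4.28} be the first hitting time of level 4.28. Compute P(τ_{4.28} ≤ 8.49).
P(τ_{4.28} ≤ 8.49) = 2(1 − Φ(4.28/√8.49)) = 2(1 − Φ(1.4689)) ≈ 0.1419

By the reflection principle for standard BM, P(τ_b ≤ t) = 2 · P(B_t ≥ b). Since B_t ~ N(0, t), P(B_t ≥ 4.28) = 1 − Φ(4.28/√t) = 1 − Φ(4.28/√8.49) = 1 − Φ(1.4689) ≈ 0.07093. Doubling: P(τ_{4.28} ≤ 8.49) ≈ 2 · 0.07093 = 0.14186 ≈ 0.1419.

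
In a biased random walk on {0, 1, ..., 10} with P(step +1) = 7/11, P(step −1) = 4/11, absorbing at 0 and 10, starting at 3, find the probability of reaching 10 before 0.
P(hit 10 before 0) = (1 − (4/7)^3) / (1 − (4/7)^10) = 76589499/93808891

Let u_k denote P(reach 10 before 0 | start at k). Boundary: u_0 = 0, u_10 = 1. Recurrence: u_k = 7/11·u_{k+1} + 4/11·u_{k-1} for 1 ≤ k ≤ 9. Try u_k = A + B·r^k with r = q/p = (4/11)/(7/11) = 4/7. Substitution satisfies the recurrence; boundary conditions give:
  u_k = (1 − r^k) / (1 − r^N) = (1 − (4/7)^3) / (1 − (4/7)^10) = 76589499/93808891.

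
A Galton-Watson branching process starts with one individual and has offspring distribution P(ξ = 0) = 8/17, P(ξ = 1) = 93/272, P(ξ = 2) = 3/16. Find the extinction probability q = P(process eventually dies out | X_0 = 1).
q = 1

Mean offspring μ = 0·8/17 + 1·93/272 + 2·3/16 = 195/272 ≤ 1. For μ ≤ 1 with offspring not concentrated at 1, the Galton-Watson process goes extinct almost surely, so q = 1.
(Algebraic check: The pgf is f(s) = 8/17 + 93/272·s + 3/16·s². The extinction probability q is the smallest fixed point of f in [0, 1]. Setting s = f(s):
  3/16·s² + (93/272 − 1)·s + 8/17 = 0
  3/16·s² − (8/17 + 3/16)·s + 8/17 = 0
which factors as (s − 1)·(3/16·s − 8/17) = 0, giving roots s = 1 and s = (8/17)/(3/16) = 128/51. Since 128/51 ≥ 1, the smallest root in [0, 1] is s = 1.)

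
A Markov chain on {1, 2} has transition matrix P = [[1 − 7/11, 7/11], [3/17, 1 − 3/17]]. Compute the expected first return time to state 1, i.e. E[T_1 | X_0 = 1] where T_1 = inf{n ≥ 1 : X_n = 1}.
E[T_1 | X_0 = 1] = 1/π_1 = 152/33

For an irreducible recurrent Markov chain with stationary distribution π, E[T_i | X_0 = i] = 1/π_i (Kac's formula). Here π_1 = (3/17)/(7/11 + 3/17) = (3/17)/(152/187) = 33/152, so E[T_1 | X_0 = 1] = 1/π_1 = (7/11 + 3/17)/(3/17) = (152/187)/(3/17) = 152/33.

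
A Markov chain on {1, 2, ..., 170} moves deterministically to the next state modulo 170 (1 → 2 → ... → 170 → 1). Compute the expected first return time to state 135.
E[T_135 | X_0 = 135] = 170

The chain cycles deterministically, so starting at state 135 it returns in exactly 170 steps. Equivalently, the stationary distribution is uniform π_j = 1/170 for every state j, so by Kac's formula E[T_135] = 1/π_135 = 170.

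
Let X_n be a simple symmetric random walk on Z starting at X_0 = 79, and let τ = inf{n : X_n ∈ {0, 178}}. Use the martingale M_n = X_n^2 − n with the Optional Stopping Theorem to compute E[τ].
E[τ] = 7821

M_n = X_n^2 − n is a martingale (since E[X_{n+1}^2 | F_n] = X_n^2 + 1). By OST (τ has finite mean in a bounded region), E[M_τ] = E[M_0] = X_0^2 − 0 = 79^2 = 6241. Also E[M_τ] = E[X_τ^2] − E[τ]. The walk exits at 0 or 178, with P(hit 178 first) = 79/178, so E[X_τ^2] = 178^2 · 79/178 + 0 = 14062. Thus E[τ] = E[X_τ^2] − E[M_τ] = 14062 − 6241 = 7821 = 79(178 − 79) = 7821.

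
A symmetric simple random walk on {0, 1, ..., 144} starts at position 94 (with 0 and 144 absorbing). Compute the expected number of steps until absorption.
E[τ | X_0 = 94] = 4700

Let v_k = E[τ | X_0 = k]. Boundary: v_0 = v_144 = 0. Recurrence: v_k = 1 + (v_{k-1} + v_{k+1})/2 for 1 ≤ k ≤ 143. The particular solution to v_k − (v_{k-1} + v_{k+1})/2 = 1 is v_k = −k^2. Adding homogeneous solution A + B k and matching boundaries gives v_k = k (144 − k). Substituting k = 94: v_94 = 94 · 50 = 4700.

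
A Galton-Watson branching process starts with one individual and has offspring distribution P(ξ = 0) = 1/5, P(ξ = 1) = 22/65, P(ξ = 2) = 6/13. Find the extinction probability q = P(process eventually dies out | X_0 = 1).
q = 13/30

The pgf is f(s) = 1/5 + 22/65·s + 6/13·s². The extinction probability q is the smallest fixed point of f in [0, 1]. Setting s = f(s):
  6/13·s² + (22/65 − 1)·s + 1/5 = 0
  6/13·s² − (1/5 + 6/13)·s + 1/5 = 0
which factors as (s − 1)·(6/13·s − 1/5) = 0, giving roots s = 1 and s = (1/5)/(6/13) = 13/30.
Mean offspring μ = 22/65 + 2·6/13 = 82/65 > 1 (supercritical), so q < 1. The extinction probability is the smaller root: q = (1/5)/(6/13) = 13/30.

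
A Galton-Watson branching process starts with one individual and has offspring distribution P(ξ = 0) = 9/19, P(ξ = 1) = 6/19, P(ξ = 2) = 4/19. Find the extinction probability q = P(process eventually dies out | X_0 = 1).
q = 1

Mean offspring μ = 0·9/19 + 1·6/19 + 2·4/19 = 14/19 ≤ 1. For μ ≤ 1 with offspring not concentrated at 1, the Galton-Watson process goes extinct almost surely, so q = 1.
(Algebraic check: The pgf is f(s) = 9/19 + 6/19·s + 4/19·s². The extinction probability q is the smallest fixed point of f in [0, 1]. Setting s = f(s):
  4/19·s² + (6/19 − 1)·s + 9/19 = 0
  4/19·s² − (9/19 + 4/19)·s + 9/19 = 0
which factors as (s − 1)·(4/19·s − 9/19) = 0, giving roots s = 1 and s = (9/19)/(4/19) = 9/4. Since 9/4 ≥ 1, the smallest root in [0, 1] is s = 1.)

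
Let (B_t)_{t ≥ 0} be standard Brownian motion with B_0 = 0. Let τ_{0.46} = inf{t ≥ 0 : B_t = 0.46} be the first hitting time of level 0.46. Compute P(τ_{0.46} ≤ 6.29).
P(τ_{0.46} ≤ 6.29) = 2(1 − Φ(0.46/√6.29)) = 2(1 − Φ(0.1834)) ≈ 0.8545

By the reflection principle for standard BM, P(τ_b ≤ t) = 2 · P(B_t ≥ b). Since B_t ~ N(0, t), P(B_t ≥ 0.46) = 1 − Φ(0.46/√t) = 1 − Φ(0.46/√6.29) = 1 − Φ(0.1834) ≈ 0.42724. Doubling: P(τ_{0.46} ≤ 6.29) ≈ 2 · 0.42724 = 0.85448 ≈ 0.8545.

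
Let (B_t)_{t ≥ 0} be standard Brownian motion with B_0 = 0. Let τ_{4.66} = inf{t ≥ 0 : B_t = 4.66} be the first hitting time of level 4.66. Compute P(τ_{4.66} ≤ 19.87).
P(τ_{4.66} ≤ 19.87) = 2(1 − Φ(4.66/√19.87)) = 2(1 − Φ(1.0454)) ≈ 0.2958

By the reflection principle for standard BM, P(τ_b ≤ t) = 2 · P(B_t ≥ b). Since B_t ~ N(0, t), P(B_t ≥ 4.66) = 1 − Φ(4.66/√t) = 1 − Φ(4.66/√19.87) = 1 − Φ(1.0454) ≈ 0.14792. Doubling: P(τ_{4.66} ≤ 19.87) ≈ 2 · 0.14792 = 0.29584 ≈ 0.2958.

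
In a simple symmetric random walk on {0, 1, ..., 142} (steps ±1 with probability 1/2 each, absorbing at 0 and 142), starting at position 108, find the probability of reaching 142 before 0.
P(hit 142 before 0) = 108/142 = 54/71

Let u_k = P(hit 142 before 0 | start at k). Then u_0 = 0, u_142 = 1, and u_k = u_{k-1}/2 + u_{k+1}/2 for 1 ≤ k ≤ 141. This harmonic recurrence is solved by u_k = k/142, giving u_108 = 108/142 = 54/71.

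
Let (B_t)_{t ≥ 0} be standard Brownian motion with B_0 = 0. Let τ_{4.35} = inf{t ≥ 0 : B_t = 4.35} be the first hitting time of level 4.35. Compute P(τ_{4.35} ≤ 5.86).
P(τ_{4.35} ≤ 5.86) = 2(1 − Φ(4.35/√5.86)) = 2(1 − Φ(1.7970)) ≈ 0.0723

By the reflection principle for standard BM, P(τ_b ≤ t) = 2 · P(B_t ≥ b). Since B_t ~ N(0, t), P(B_t ≥ 4.35) = 1 − Φ(4.35/√t) = 1 − Φ(4.35/√5.86) = 1 − Φ(1.7970) ≈ 0.03617. Doubling: P(τ_{4.35} ≤ 5.86) ≈ 2 · 0.03617 = 0.07234 ≈ 0.0723.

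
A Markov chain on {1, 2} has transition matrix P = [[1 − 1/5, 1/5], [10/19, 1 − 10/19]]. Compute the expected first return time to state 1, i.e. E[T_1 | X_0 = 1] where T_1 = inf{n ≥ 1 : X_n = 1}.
E[T_1 | X_0 = 1] = 1/π_1 = 69/50

For an irreducible recurrent Markov chain with stationary distribution π, E[T_i | X_0 = i] = 1/π_i (Kac's formula). Here π_1 = (10/19)/(1/5 + 10/19) = (10/19)/(69/95) = 50/69, so E[T_1 | X_0 = 1] = 1/π_1 = (1/5 + 10/19)/(10/19) = (69/95)/(10/19) = 69/50.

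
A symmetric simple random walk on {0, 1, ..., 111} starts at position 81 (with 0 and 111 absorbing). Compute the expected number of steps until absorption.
E[τ | X_0 = 81] = 2430

Let v_k = E[τ | X_0 = k]. Boundary: v_0 = v_111 = 0. Recurrence: v_k = 1 + (v_{k-1} + v_{k+1})/2 for 1 ≤ k ≤ 110. The particular solution to v_k − (v_{k-1} + v_{k+1})/2 = 1 is v_k = −k^2. Adding homogeneous solution A + B k and matching boundaries gives v_k = k (111 − k). Substituting k = 81: v_81 = 81 · 30 = 2430.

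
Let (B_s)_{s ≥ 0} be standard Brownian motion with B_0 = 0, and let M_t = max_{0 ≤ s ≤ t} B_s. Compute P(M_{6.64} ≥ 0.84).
P(M_{6.64} ≥ 0.84) = 2·P(B_{6.64} ≥ 0.84) = 2(1 − Φ(0.84/√6.64)) ≈ 0.7444

By the reflection principle for Brownian motion, P(M_t ≥ a) = 2 · P(B_t ≥ a) for a ≥ 0. Since B_t ~ N(0, t), P(B_t ≥ 0.84) = 1 − Φ(0.84/√t) = 1 − Φ(0.84/√6.64) = 1 − Φ(0.3260). So
  P(M_{6.64} ≥ 0.84) = 2(1 − Φ(0.3260)) ≈ 0.7444.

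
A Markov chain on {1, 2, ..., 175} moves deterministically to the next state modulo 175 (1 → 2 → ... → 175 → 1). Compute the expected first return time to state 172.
E[T_172 | X_0 = 172] = 175

The chain cycles deterministically, so starting at state 172 it returns in exactly 175 steps. Equivalently, the stationary distribution is uniform π_j = 1/175 for every state j, so by Kac's formula E[T_172] = 1/π_172 = 175.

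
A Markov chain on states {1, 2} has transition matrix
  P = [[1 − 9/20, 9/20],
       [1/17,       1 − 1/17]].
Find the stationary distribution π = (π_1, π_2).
π_1 = 20/173, π_2 = 153/173

Solve πP = π with π_1 + π_2 = 1. From πP = π: π_1 · (1 − 9/20) + π_2 · 1/17 = π_1 ⇒ π_2 · 1/17 = π_1 · 9/20 ⇒ π_2/π_1 = (9/20)/(1/17) = 153/20. Together with π_1 + π_2 = 1:
  π_1 = (1/17)/(9/20 + 1/17) = (1/17)/(173/340) = 20/173,
  π_2 = (9/20)/(9/20 + 1/17) = (9/20)/(173/340) = 153/173.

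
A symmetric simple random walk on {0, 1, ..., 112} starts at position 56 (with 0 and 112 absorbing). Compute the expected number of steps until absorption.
E[τ | X_0 = 56] = 3136

Let v_k = E[τ | X_0 = k]. Boundary: v_0 = v_112 = 0. Recurrence: v_k = 1 + (v_{k-1} + v_{k+1})/2 for 1 ≤ k ≤ 111. The particular solution to v_k − (v_{k-1} + v_{k+1})/2 = 1 is v_k = −k^2. Adding homogeneous solution A + B k and matching boundaries gives v_k = k (112 − k). Substituting k = 56: v_56 = 56 · 56 = 3136.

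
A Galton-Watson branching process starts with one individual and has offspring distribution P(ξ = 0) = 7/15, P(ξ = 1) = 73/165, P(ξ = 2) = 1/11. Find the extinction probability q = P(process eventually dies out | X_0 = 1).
q = 1

Mean offspring μ = 0·7/15 + 1·73/165 + 2·1/11 = 103/165 ≤ 1. For μ ≤ 1 with offspring not concentrated at 1, the Galton-Watson process goes extinct almost surely, so q = 1.
(Algebraic check: The pgf is f(s) = 7/15 + 73/165·s + 1/11·s². The extinction probability q is the smallest fixed point of f in [0, 1]. Setting s = f(s):
  1/11·s² + (73/165 − 1)·s + 7/15 = 0
  1/11·s² − (7/15 + 1/11)·s + 7/15 = 0
which factors as (s − 1)·(1/11·s − 7/15) = 0, giving roots s = 1 and s = (7/15)/(1/11) = 77/15. Since 77/15 ≥ 1, the smallest root in [0, 1] is s = 1.)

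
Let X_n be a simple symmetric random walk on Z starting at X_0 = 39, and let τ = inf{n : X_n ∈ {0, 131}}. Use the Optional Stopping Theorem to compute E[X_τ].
E[X_τ] = 39

X_n is a martingale and τ is a bounded-mean stopping time (indeed τ is finite a.s. with bounded expectation since the walk is in a bounded region). By the OST, E[X_τ] = E[X_0] = 39. Equivalently: E[X_τ] = 131 · P(hit 131 first) + 0 · P(hit 0 first) = 131 · (39/131) = 39.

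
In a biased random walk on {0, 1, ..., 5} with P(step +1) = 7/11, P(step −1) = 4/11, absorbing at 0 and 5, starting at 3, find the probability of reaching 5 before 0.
P(hit 5 before 0) = (1 − (4/7)^3) / (1 − (4/7)^5) = 4557/5261

Let u_k denote P(reach 5 before 0 | start at k). Boundary: u_0 = 0, u_5 = 1. Recurrence: u_k = 7/11·u_{k+1} + 4/11·u_{k-1} for 1 ≤ k ≤ 4. Try u_k = A + B·r^k with r = q/p = (4/11)/(7/11) = 4/7. Substitution satisfies the recurrence; boundary conditions give:
  u_k = (1 − r^k) / (1 − r^N) = (1 − (4/7)^3) / (1 − (4/7)^5) = 4557/5261.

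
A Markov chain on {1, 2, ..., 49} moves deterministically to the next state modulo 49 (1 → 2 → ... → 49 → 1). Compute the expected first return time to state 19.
E[T_19 | X_0 = 19] = 49

The chain cycles deterministically, so starting at state 19 it returns in exactly 49 steps. Equivalently, the stationary distribution is uniform π_j = 1/49 for every state j, so by Kac's formula E[T_19] = 1/π_19 = 49.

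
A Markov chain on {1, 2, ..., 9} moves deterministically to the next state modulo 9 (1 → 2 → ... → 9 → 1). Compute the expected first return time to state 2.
E[T_2 | X_0 = 2] = 9

The chain cycles deterministically, so starting at state 2 it returns in exactly 9 steps. Equivalently, the stationary distribution is uniform π_j = 1/9 for every state j, so by Kac's formula E[T_2] = 1/π_2 = 9.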